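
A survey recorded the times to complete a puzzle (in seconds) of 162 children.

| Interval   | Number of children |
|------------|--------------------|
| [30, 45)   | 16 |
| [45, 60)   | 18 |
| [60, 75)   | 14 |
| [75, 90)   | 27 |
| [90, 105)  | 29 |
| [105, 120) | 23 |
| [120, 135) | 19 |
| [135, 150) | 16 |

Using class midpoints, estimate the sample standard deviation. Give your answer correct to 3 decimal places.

31.693

Midpoints: 37.5, 52.5, 67.5, 82.5, 97.5, 112.5, 127.5, 142.5
n = 162, Σfm = 14835, mean = 91.5741
Σfm² = 1520212.5
Σf(m − x̄)² = Σfm² − (Σfm)²/n = 1520212.5 − 14835²/162 = 161711.1111
Sample variance = 161711.1111 / 161 = 1004.4168
Standard deviation = √1004.4168 = 31.6925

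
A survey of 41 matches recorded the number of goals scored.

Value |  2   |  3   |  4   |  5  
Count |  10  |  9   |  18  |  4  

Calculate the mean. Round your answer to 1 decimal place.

3.4

Values: 2, 3, 4, 5
Σfx = 10×2 + 9×3 + 18×4 + 4×5 = 139
n = Σf = 41
Mean = 139 / 41 = 3.3902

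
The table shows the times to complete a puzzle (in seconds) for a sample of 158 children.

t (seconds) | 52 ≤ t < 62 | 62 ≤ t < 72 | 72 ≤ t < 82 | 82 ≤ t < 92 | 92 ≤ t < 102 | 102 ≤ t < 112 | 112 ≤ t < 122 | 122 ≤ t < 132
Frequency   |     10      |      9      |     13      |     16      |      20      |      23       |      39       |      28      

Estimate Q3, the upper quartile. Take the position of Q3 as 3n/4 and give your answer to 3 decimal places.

119.051

Cumulative frequencies: 10, 19, 32, 48, 68, 91, 130, 158
n = 158; position = 3n/4 = 118.5.
This falls in the class 112 ≤ t < 122: L = 112, F = 91, f = 39, h = 10.
Upper quartile ≈ 112 + ((118.5 − 91) / 39) × 10 = 119.0513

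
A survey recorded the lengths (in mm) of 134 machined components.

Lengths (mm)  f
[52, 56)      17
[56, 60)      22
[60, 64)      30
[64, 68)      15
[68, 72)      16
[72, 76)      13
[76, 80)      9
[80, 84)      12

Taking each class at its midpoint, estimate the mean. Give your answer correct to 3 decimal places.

Midpoints: 54, 58, 62, 66, 70, 74, 78, 82
Σfm = 17×54 + 22×58 + 30×62 + 15×66 + 16×70 + 13×74 + 9×78 + 12×82 = 8812
n = Σf = 134
Mean = 8812 / 134 = 65.7612

65.761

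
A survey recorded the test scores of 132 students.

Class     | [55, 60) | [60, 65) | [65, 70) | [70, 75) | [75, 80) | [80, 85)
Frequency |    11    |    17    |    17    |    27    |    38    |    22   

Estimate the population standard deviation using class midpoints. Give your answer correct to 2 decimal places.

Midpoints: 57.5, 62.5, 67.5, 72.5, 77.5, 82.5
n = 132, Σfm = 9560, mean = 72.4242
Σfm² = 700125
Σf(m − x̄)² = Σfm² − (Σfm)²/n = 700125 − 9560²/132 = 7749.2424
Population variance = 7749.2424 / 132 = 58.7064
Standard deviation = √58.7064 = 7.6620

7.66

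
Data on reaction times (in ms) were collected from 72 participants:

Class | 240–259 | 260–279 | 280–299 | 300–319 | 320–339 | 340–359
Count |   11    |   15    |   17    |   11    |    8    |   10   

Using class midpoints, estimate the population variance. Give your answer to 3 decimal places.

Midpoints: 249.5, 269.5, 289.5, 309.5, 329.5, 349.5
n = 72, Σfm = 21244, mean = 295.0556
Σfm² = 6342738
Σf(m − x̄)² = Σfm² − (Σfm)²/n = 6342738 − 21244²/72 = 74577.7778
Population variance = 74577.7778 / 72 = 1035.8025

1035.802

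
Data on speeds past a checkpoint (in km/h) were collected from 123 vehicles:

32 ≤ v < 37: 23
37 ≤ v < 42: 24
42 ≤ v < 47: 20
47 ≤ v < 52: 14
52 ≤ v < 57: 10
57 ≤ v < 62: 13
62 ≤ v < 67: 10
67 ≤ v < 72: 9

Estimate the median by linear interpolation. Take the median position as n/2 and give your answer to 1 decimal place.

Cumulative frequencies: 23, 47, 67, 81, 91, 104, 114, 123
n = 123; position = n/2 = 61.5.
This falls in the class 42 ≤ v < 47: L = 42, F = 47, f = 20, h = 5.
Median ≈ 42 + ((61.5 − 47) / 20) × 5 = 45.6250

45.6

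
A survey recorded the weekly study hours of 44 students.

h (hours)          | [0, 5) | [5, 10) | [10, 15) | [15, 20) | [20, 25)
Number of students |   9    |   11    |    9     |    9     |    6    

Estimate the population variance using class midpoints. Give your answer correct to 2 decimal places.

44.63

Midpoints: 2.5, 7.5, 12.5, 17.5, 22.5
n = 44, Σfm = 510, mean = 11.5909
Σfm² = 7875
Σf(m − x̄)² = Σfm² − (Σfm)²/n = 7875 − 510²/44 = 1963.6364
Population variance = 1963.6364 / 44 = 44.6281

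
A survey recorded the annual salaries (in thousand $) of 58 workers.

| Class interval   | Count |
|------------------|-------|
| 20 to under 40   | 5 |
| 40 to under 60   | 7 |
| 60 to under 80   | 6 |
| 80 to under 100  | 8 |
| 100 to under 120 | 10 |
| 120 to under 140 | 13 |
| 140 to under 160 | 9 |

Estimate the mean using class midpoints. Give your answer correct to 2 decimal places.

Midpoints: 30, 50, 70, 90, 110, 130, 150
Σfm = 5×30 + 7×50 + 6×70 + 8×90 + 10×110 + 13×130 + 9×150 = 5780
n = Σf = 58
Mean = 5780 / 58 = 99.6552

99.66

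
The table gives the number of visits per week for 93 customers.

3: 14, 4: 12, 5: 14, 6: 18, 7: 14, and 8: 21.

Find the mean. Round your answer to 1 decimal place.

5.7

Values: 3, 4, 5, 6, 7, 8
Σfx = 14×3 + 12×4 + 14×5 + 18×6 + 14×7 + 21×8 = 534
n = Σf = 93
Mean = 534 / 93 = 5.7419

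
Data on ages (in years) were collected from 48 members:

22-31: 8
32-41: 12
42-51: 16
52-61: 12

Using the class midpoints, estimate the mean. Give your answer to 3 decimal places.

43.167

Midpoints: 26.5, 36.5, 46.5, 56.5
Σfm = 8×26.5 + 12×36.5 + 16×46.5 + 12×56.5 = 2072
n = Σf = 48
Mean = 2072 / 48 = 43.1667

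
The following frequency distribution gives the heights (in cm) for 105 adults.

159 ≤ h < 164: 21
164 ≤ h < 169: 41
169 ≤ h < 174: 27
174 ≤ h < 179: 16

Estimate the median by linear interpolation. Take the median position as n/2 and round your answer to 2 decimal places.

Cumulative frequencies: 21, 62, 89, 105
n = 105; position = n/2 = 52.5.
This falls in the class 164 ≤ h < 169: L = 164, F = 21, f = 41, h = 5.
Median ≈ 164 + ((52.5 − 21) / 41) × 5 = 167.8415

167.84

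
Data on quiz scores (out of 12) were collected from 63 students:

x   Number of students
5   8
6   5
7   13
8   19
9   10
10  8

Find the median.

Cumulative frequencies: 8, 13, 26, 45, 55, 63
n = 63, so the median is the value in position (n+1)/2 = 32.
Position 32 falls at value 8.

8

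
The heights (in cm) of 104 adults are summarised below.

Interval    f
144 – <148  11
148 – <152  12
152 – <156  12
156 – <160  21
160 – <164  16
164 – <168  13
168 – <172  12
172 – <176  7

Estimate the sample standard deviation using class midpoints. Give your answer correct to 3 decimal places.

8.209

Midpoints: 146, 150, 154, 158, 162, 166, 170, 174
n = 104, Σfm = 16580, mean = 159.4231
Σfm² = 2650176
Σf(m − x̄)² = Σfm² − (Σfm)²/n = 2650176 − 16580²/104 = 6941.3846
Sample variance = 6941.3846 / 103 = 67.3921
Standard deviation = √67.3921 = 8.2093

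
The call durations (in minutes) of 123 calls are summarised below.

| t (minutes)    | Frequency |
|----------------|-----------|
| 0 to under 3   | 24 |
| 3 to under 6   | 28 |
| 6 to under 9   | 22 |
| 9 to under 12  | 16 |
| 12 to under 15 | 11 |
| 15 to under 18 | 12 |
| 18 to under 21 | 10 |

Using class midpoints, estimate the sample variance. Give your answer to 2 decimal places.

32.48

Midpoints: 1.5, 4.5, 7.5, 10.5, 13.5, 16.5, 19.5
n = 123, Σfm = 1036.5, mean = 8.4268
Σfm² = 12696.75
Σf(m − x̄)² = Σfm² − (Σfm)²/n = 12696.75 − 1036.5²/123 = 3962.3415
Sample variance = 3962.3415 / 122 = 32.4782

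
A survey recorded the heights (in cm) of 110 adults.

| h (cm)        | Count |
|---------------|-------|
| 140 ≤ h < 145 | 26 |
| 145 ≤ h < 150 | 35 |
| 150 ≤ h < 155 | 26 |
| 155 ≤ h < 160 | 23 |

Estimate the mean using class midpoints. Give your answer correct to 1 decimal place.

Midpoints: 142.5, 147.5, 152.5, 157.5
Σfm = 26×142.5 + 35×147.5 + 26×152.5 + 23×157.5 = 16455
n = Σf = 110
Mean = 16455 / 110 = 149.5909

149.6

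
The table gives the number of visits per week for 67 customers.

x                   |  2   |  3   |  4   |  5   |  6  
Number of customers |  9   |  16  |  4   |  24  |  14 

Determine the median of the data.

Cumulative frequencies: 9, 25, 29, 53, 67
n = 67, so the median is the value in position (n+1)/2 = 34.
Position 34 falls at value 5.

5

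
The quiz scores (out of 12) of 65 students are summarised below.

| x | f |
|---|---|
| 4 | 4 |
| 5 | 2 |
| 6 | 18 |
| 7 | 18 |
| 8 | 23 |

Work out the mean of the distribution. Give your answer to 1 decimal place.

6.8

Values: 4, 5, 6, 7, 8
Σfx = 4×4 + 2×5 + 18×6 + 18×7 + 23×8 = 444
n = Σf = 65
Mean = 444 / 65 = 6.8308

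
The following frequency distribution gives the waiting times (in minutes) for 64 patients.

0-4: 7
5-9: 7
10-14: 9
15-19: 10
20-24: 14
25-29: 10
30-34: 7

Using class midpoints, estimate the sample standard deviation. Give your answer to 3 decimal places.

9.239

Midpoints: 2, 7, 12, 17, 22, 27, 32
n = 64, Σfm = 1143, mean = 17.8594
Σfm² = 25791
Σf(m − x̄)² = Σfm² − (Σfm)²/n = 25791 − 1143²/64 = 5377.7344
Sample variance = 5377.7344 / 63 = 85.3609
Standard deviation = √85.3609 = 9.2391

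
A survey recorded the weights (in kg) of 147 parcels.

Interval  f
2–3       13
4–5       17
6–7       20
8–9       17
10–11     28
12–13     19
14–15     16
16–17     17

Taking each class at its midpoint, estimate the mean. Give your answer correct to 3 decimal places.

Midpoints: 2.5, 4.5, 6.5, 8.5, 10.5, 12.5, 14.5, 16.5
Σfm = 13×2.5 + 17×4.5 + 20×6.5 + 17×8.5 + 28×10.5 + 19×12.5 + 16×14.5 + 17×16.5 = 1427.5
n = Σf = 147
Mean = 1427.5 / 147 = 9.7109

9.711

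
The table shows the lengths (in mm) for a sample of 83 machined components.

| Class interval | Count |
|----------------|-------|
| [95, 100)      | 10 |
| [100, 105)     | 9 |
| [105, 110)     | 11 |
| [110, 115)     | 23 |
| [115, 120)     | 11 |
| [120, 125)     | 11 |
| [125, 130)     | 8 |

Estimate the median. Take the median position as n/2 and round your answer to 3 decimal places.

Cumulative frequencies: 10, 19, 30, 53, 64, 75, 83
n = 83; position = n/2 = 41.5.
This falls in the class [110, 115): L = 110, F = 30, f = 23, h = 5.
Median ≈ 110 + ((41.5 − 30) / 23) × 5 = 112.5000

112.500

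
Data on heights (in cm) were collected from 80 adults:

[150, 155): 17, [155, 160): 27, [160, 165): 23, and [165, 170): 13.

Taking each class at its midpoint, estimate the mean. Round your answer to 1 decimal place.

Midpoints: 152.5, 157.5, 162.5, 167.5
Σfm = 17×152.5 + 27×157.5 + 23×162.5 + 13×167.5 = 12760
n = Σf = 80
Mean = 12760 / 80 = 159.5000

159.5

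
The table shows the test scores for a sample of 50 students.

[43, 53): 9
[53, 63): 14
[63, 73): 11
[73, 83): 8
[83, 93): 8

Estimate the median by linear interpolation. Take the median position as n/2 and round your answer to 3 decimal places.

Cumulative frequencies: 9, 23, 34, 42, 50
n = 50; position = n/2 = 25.
This falls in the class [63, 73): L = 63, F = 23, f = 11, h = 10.
Median ≈ 63 + ((25 − 23) / 11) × 10 = 64.8182

64.818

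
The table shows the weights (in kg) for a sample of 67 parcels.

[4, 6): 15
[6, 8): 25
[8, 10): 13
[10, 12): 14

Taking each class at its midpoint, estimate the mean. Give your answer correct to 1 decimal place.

Midpoints: 5, 7, 9, 11
Σfm = 15×5 + 25×7 + 13×9 + 14×11 = 521
n = Σf = 67
Mean = 521 / 67 = 7.7761

7.8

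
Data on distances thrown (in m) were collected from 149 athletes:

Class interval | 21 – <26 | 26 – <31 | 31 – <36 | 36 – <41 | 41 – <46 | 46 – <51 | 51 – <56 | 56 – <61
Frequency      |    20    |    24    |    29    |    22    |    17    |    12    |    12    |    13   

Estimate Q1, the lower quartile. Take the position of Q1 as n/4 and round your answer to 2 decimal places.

29.59

Cumulative frequencies: 20, 44, 73, 95, 112, 124, 136, 149
n = 149; position = n/4 = 37.25.
This falls in the class 26 – <31: L = 26, F = 20, f = 24, h = 5.
Lower quartile ≈ 26 + ((37.25 − 20) / 24) × 5 = 29.5938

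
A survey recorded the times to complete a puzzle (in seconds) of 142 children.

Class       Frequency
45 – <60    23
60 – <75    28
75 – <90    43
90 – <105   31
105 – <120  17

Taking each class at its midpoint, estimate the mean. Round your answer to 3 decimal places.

81.549

Midpoints: 52.5, 67.5, 82.5, 97.5, 112.5
Σfm = 23×52.5 + 28×67.5 + 43×82.5 + 31×97.5 + 17×112.5 = 11580
n = Σf = 142
Mean = 11580 / 142 = 81.5493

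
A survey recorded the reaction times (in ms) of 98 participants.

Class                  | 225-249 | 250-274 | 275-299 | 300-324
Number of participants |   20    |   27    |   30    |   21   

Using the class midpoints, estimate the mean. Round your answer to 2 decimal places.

275.27

Midpoints: 237, 262, 287, 312
Σfm = 20×237 + 27×262 + 30×287 + 21×312 = 26976
n = Σf = 98
Mean = 26976 / 98 = 275.2653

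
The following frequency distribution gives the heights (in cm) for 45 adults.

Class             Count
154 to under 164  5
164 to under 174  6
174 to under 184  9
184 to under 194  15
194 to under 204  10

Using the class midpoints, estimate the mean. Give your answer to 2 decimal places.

Midpoints: 159, 169, 179, 189, 199
Σfm = 5×159 + 6×169 + 9×179 + 15×189 + 10×199 = 8245
n = Σf = 45
Mean = 8245 / 45 = 183.2222

183.22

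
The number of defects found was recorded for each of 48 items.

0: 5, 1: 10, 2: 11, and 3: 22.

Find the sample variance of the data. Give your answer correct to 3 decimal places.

1.105

Values: 0, 1, 2, 3
n = 48, Σfx = 98, mean = 2.0417
Σfx² = 252
Σf(x − x̄)² = Σfx² − (Σfx)²/n = 252 − 98²/48 = 51.9167
Sample variance = 51.9167 / 47 = 1.1046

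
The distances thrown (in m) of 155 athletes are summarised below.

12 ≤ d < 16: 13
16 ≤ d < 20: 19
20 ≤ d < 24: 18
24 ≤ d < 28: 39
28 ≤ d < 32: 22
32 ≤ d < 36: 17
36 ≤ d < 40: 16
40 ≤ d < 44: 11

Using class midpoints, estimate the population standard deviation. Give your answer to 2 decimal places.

7.89

Midpoints: 14, 18, 22, 26, 30, 34, 38, 42
n = 155, Σfm = 4242, mean = 27.3677
Σfm² = 125740
Σf(m − x̄)² = Σfm² − (Σfm)²/n = 125740 − 4242²/155 = 9646.0387
Population variance = 9646.0387 / 155 = 62.2325
Standard deviation = √62.2325 = 7.8888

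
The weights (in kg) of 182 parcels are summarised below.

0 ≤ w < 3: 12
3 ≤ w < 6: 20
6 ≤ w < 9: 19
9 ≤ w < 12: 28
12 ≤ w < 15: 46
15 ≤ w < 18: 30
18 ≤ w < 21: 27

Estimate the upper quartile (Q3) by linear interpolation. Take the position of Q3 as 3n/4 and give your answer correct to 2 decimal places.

Cumulative frequencies: 12, 32, 51, 79, 125, 155, 182
n = 182; position = 3n/4 = 136.5.
This falls in the class 15 ≤ w < 18: L = 15, F = 125, f = 30, h = 3.
Upper quartile ≈ 15 + ((136.5 − 125) / 30) × 3 = 16.1500

16.15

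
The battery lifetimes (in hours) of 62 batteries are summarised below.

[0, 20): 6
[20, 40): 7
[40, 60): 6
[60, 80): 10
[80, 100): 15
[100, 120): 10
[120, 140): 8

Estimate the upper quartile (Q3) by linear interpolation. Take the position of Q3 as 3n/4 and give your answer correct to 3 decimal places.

Cumulative frequencies: 6, 13, 19, 29, 44, 54, 62
n = 62; position = 3n/4 = 46.5.
This falls in the class [100, 120): L = 100, F = 44, f = 10, h = 20.
Upper quartile ≈ 100 + ((46.5 − 44) / 10) × 20 = 105.0000

105.000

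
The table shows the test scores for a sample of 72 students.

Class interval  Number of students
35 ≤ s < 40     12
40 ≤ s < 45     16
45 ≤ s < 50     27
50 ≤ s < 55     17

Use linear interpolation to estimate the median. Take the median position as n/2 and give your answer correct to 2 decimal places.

Cumulative frequencies: 12, 28, 55, 72
n = 72; position = n/2 = 36.
This falls in the class 45 ≤ s < 50: L = 45, F = 28, f = 27, h = 5.
Median ≈ 45 + ((36 − 28) / 27) × 5 = 46.4815

46.48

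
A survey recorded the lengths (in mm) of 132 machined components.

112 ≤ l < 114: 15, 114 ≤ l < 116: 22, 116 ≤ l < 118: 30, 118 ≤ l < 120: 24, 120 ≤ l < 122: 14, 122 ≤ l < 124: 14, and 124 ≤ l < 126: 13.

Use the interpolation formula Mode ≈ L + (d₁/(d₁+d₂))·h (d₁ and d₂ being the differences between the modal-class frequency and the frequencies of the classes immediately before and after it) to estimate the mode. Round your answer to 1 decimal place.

117.1

Modal class: 116 ≤ l < 118 (highest frequency 30).
d₁ = 30 − 22 = 8, d₂ = 30 − 24 = 6
Mode ≈ 116 + (8/(8+6)) × 2 = 116 + 1.1429 = 117.1429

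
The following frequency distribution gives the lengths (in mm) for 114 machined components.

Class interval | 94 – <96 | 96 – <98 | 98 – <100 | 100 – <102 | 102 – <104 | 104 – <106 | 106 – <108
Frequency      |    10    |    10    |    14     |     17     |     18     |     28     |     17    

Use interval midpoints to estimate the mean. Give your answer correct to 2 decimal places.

102.07

Midpoints: 95, 97, 99, 101, 103, 105, 107
Σfm = 10×95 + 10×97 + 14×99 + 17×101 + 18×103 + 28×105 + 17×107 = 11636
n = Σf = 114
Mean = 11636 / 114 = 102.0702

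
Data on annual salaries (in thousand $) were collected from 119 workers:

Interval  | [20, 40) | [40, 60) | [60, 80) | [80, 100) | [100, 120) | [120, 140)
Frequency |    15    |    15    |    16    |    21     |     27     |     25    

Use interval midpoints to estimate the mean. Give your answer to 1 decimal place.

Midpoints: 30, 50, 70, 90, 110, 130
Σfm = 15×30 + 15×50 + 16×70 + 21×90 + 27×110 + 25×130 = 10430
n = Σf = 119
Mean = 10430 / 119 = 87.6471

87.6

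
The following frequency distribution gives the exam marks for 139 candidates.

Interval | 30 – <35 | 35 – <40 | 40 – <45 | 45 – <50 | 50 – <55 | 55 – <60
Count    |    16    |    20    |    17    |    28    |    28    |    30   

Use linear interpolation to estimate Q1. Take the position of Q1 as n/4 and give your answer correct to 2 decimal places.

Cumulative frequencies: 16, 36, 53, 81, 109, 139
n = 139; position = n/4 = 34.75.
This falls in the class 35 – <40: L = 35, F = 16, f = 20, h = 5.
Lower quartile ≈ 35 + ((34.75 − 16) / 20) × 5 = 39.6875

39.69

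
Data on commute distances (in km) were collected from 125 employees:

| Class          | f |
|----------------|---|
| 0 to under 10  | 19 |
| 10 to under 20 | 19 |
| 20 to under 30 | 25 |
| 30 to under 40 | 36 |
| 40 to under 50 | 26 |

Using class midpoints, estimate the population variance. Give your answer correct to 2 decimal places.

Midpoints: 5, 15, 25, 35, 45
n = 125, Σfm = 3435, mean = 27.4800
Σfm² = 117125
Σf(m − x̄)² = Σfm² − (Σfm)²/n = 117125 − 3435²/125 = 22731.2000
Population variance = 22731.2000 / 125 = 181.8496

181.85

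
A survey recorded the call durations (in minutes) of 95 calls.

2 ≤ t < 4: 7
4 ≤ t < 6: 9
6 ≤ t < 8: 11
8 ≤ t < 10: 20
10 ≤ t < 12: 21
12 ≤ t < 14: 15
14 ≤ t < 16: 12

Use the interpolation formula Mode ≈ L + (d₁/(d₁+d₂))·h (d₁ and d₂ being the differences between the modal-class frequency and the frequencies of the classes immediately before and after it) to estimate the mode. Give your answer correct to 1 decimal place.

Modal class: 10 ≤ t < 12 (highest frequency 21).
d₁ = 21 − 20 = 1, d₂ = 21 − 15 = 6
Mode ≈ 10 + (1/(1+6)) × 2 = 10 + 0.2857 = 10.2857

10.3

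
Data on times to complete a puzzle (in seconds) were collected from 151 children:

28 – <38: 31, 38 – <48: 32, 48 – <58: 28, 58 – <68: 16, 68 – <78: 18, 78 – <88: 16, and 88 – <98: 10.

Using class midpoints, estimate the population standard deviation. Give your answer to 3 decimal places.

Midpoints: 33, 43, 53, 63, 73, 83, 93
n = 151, Σfm = 8463, mean = 56.0464
Σfm² = 527719
Σf(m − x̄)² = Σfm² − (Σfm)²/n = 527719 − 8463²/151 = 53398.6755
Population variance = 53398.6755 / 151 = 353.6336
Standard deviation = √353.6336 = 18.8051

18.805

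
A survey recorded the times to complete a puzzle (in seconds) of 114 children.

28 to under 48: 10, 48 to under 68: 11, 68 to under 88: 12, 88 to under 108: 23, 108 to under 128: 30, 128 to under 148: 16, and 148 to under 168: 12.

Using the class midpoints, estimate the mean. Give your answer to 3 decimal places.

Midpoints: 38, 58, 78, 98, 118, 138, 158
Σfm = 10×38 + 11×58 + 12×78 + 23×98 + 30×118 + 16×138 + 12×158 = 11852
n = Σf = 114
Mean = 11852 / 114 = 103.9649

103.965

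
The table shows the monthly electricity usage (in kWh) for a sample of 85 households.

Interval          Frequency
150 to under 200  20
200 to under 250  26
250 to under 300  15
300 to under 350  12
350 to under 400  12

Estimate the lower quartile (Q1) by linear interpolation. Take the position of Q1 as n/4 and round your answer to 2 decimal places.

202.40

Cumulative frequencies: 20, 46, 61, 73, 85
n = 85; position = n/4 = 21.25.
This falls in the class 200 to under 250: L = 200, F = 20, f = 26, h = 50.
Lower quartile ≈ 200 + ((21.25 − 20) / 26) × 50 = 202.4038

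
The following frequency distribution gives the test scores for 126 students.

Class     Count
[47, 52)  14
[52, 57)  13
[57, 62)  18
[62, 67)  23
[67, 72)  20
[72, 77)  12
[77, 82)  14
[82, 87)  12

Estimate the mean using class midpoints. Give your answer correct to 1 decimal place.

Midpoints: 49.5, 54.5, 59.5, 64.5, 69.5, 74.5, 79.5, 84.5
Σfm = 14×49.5 + 13×54.5 + 18×59.5 + 23×64.5 + 20×69.5 + 12×74.5 + 14×79.5 + 12×84.5 = 8367
n = Σf = 126
Mean = 8367 / 126 = 66.4048

66.4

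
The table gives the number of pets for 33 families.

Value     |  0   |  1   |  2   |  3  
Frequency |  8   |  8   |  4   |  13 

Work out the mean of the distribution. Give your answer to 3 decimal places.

Values: 0, 1, 2, 3
Σfx = 8×0 + 8×1 + 4×2 + 13×3 = 55
n = Σf = 33
Mean = 55 / 33 = 1.6667

1.667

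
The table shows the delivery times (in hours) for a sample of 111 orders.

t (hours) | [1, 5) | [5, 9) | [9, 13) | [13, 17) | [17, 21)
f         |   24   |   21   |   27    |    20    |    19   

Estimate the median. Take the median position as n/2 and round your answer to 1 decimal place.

Cumulative frequencies: 24, 45, 72, 92, 111
n = 111; position = n/2 = 55.5.
This falls in the class [9, 13): L = 9, F = 45, f = 27, h = 4.
Median ≈ 9 + ((55.5 − 45) / 27) × 4 = 10.5556

10.6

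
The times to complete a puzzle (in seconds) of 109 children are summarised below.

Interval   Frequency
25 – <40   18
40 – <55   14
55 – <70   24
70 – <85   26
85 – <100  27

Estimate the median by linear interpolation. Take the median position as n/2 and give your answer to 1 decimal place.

Cumulative frequencies: 18, 32, 56, 82, 109
n = 109; position = n/2 = 54.5.
This falls in the class 55 – <70: L = 55, F = 32, f = 24, h = 15.
Median ≈ 55 + ((54.5 − 32) / 24) × 15 = 69.0625

69.1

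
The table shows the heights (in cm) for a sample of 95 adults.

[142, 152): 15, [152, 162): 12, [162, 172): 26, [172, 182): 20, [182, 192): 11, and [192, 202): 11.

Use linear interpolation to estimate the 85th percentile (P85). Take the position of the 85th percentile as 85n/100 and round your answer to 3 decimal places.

189.045

Cumulative frequencies: 15, 27, 53, 73, 84, 95
n = 95; position = 85n/100 = 80.75.
This falls in the class [182, 192): L = 182, F = 73, f = 11, h = 10.
85th percentile ≈ 182 + ((80.75 − 73) / 11) × 10 = 189.0455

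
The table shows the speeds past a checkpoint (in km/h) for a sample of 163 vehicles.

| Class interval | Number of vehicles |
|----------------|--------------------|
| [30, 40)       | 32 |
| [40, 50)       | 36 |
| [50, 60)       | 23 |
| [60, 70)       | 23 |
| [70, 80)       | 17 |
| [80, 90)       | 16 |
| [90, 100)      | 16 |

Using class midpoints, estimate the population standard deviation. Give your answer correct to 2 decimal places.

Midpoints: 35, 45, 55, 65, 75, 85, 95
n = 163, Σfm = 9655, mean = 59.2331
Σfm² = 634475
Σf(m − x̄)² = Σfm² − (Σfm)²/n = 634475 − 9655²/163 = 62579.1411
Population variance = 62579.1411 / 163 = 383.9211
Standard deviation = √383.9211 = 19.5939

19.59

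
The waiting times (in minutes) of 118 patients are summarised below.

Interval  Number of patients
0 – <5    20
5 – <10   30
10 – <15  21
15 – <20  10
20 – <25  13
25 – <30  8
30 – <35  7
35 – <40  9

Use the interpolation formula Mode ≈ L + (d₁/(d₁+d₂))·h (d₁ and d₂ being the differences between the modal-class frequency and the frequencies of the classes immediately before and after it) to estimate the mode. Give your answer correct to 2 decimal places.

Modal class: 5 – <10 (highest frequency 30).
d₁ = 30 − 20 = 10, d₂ = 30 − 21 = 9
Mode ≈ 5 + (10/(10+9)) × 5 = 5 + 2.6316 = 7.6316

7.63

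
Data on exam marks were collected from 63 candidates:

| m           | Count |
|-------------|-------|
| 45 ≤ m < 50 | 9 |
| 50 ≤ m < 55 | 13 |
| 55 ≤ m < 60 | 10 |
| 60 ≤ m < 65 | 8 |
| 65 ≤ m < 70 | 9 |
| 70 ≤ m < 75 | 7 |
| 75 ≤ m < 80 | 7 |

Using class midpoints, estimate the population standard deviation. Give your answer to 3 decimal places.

Midpoints: 47.5, 52.5, 57.5, 62.5, 67.5, 72.5, 77.5
n = 63, Σfm = 3842.5, mean = 60.9921
Σfm² = 240293.75
Σf(m − x̄)² = Σfm² − (Σfm)²/n = 240293.75 − 3842.5²/63 = 5931.7460
Population variance = 5931.7460 / 63 = 94.1547
Standard deviation = √94.1547 = 9.7033

9.703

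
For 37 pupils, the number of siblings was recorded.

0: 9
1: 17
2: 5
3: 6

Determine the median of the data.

1

Cumulative frequencies: 9, 26, 31, 37
n = 37, so the median is the value in position (n+1)/2 = 19.
Position 19 falls at value 1.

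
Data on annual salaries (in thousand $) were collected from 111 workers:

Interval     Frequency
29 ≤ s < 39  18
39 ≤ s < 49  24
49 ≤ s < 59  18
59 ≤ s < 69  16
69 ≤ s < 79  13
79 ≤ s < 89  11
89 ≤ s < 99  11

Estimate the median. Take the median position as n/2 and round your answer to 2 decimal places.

Cumulative frequencies: 18, 42, 60, 76, 89, 100, 111
n = 111; position = n/2 = 55.5.
This falls in the class 49 ≤ s < 59: L = 49, F = 42, f = 18, h = 10.
Median ≈ 49 + ((55.5 − 42) / 18) × 10 = 56.5000

56.50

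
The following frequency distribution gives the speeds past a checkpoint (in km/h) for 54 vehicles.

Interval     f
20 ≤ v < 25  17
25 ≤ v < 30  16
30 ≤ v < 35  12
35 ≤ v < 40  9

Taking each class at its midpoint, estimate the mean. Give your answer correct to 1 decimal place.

28.7

Midpoints: 22.5, 27.5, 32.5, 37.5
Σfm = 17×22.5 + 16×27.5 + 12×32.5 + 9×37.5 = 1550
n = Σf = 54
Mean = 1550 / 54 = 28.7037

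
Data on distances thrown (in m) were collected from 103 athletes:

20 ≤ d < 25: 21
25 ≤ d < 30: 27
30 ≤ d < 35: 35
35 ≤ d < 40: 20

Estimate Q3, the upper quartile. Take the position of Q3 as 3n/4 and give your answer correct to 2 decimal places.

Cumulative frequencies: 21, 48, 83, 103
n = 103; position = 3n/4 = 77.25.
This falls in the class 30 ≤ d < 35: L = 30, F = 48, f = 35, h = 5.
Upper quartile ≈ 30 + ((77.25 − 48) / 35) × 5 = 34.1786

34.18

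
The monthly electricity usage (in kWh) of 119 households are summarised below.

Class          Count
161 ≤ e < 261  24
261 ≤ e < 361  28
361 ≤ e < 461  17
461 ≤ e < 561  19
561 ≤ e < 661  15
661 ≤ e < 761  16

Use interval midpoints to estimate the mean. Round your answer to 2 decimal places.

Midpoints: 211, 311, 411, 511, 611, 711
Σfm = 24×211 + 28×311 + 17×411 + 19×511 + 15×611 + 16×711 = 51009
n = Σf = 119
Mean = 51009 / 119 = 428.6471

428.65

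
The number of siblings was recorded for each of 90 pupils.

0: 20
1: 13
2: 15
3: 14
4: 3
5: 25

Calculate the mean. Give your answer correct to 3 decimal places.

2.467

Values: 0, 1, 2, 3, 4, 5
Σfx = 20×0 + 13×1 + 15×2 + 14×3 + 3×4 + 25×5 = 222
n = Σf = 90
Mean = 222 / 90 = 2.4667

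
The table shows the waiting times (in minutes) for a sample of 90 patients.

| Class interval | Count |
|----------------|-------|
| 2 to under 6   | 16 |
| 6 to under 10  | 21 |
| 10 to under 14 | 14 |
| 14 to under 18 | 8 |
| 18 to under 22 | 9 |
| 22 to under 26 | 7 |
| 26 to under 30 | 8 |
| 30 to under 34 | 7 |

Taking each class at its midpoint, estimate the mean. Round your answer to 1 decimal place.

14.7

Midpoints: 4, 8, 12, 16, 20, 24, 28, 32
Σfm = 16×4 + 21×8 + 14×12 + 8×16 + 9×20 + 7×24 + 8×28 + 7×32 = 1324
n = Σf = 90
Mean = 1324 / 90 = 14.7111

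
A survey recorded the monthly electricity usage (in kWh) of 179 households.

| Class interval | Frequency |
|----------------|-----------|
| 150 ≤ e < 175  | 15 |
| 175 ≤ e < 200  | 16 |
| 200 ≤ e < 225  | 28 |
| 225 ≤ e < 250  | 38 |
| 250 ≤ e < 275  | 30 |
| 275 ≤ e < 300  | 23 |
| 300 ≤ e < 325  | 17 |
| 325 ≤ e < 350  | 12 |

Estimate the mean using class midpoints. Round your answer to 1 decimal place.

247.3

Midpoints: 162.5, 187.5, 212.5, 237.5, 262.5, 287.5, 312.5, 337.5
Σfm = 15×162.5 + 16×187.5 + 28×212.5 + 38×237.5 + 30×262.5 + 23×287.5 + 17×312.5 + 12×337.5 = 44262.5
n = Σf = 179
Mean = 44262.5 / 179 = 247.2765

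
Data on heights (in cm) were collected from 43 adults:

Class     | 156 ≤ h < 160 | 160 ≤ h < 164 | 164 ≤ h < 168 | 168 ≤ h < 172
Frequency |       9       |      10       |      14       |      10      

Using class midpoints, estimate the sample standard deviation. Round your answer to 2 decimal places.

4.30

Midpoints: 158, 162, 166, 170
n = 43, Σfm = 7066, mean = 164.3256
Σfm² = 1161900
Σf(m − x̄)² = Σfm² − (Σfm)²/n = 1161900 − 7066²/43 = 775.4419
Sample variance = 775.4419 / 42 = 18.4629
Standard deviation = √18.4629 = 4.2968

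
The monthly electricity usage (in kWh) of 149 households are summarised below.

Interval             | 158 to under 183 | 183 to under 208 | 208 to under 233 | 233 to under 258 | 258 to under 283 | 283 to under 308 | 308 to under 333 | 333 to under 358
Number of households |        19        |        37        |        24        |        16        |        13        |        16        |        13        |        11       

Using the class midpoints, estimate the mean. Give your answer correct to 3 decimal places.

Midpoints: 170.5, 195.5, 220.5, 245.5, 270.5, 295.5, 320.5, 345.5
Σfm = 19×170.5 + 37×195.5 + 24×220.5 + 16×245.5 + 13×270.5 + 16×295.5 + 13×320.5 + 11×345.5 = 35904.5
n = Σf = 149
Mean = 35904.5 / 149 = 240.9698

240.970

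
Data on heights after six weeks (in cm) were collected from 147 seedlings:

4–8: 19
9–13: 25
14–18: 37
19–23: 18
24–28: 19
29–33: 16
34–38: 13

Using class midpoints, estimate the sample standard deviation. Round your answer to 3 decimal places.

9.143

Midpoints: 6, 11, 16, 21, 26, 31, 36
n = 147, Σfm = 2817, mean = 19.1633
Σfm² = 66187
Σf(m − x̄)² = Σfm² − (Σfm)²/n = 66187 − 2817²/147 = 12204.0816
Sample variance = 12204.0816 / 146 = 83.5896
Standard deviation = √83.5896 = 9.1427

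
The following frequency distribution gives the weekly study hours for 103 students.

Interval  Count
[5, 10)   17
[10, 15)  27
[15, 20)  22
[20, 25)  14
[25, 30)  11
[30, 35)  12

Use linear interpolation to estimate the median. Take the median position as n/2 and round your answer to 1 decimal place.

Cumulative frequencies: 17, 44, 66, 80, 91, 103
n = 103; position = n/2 = 51.5.
This falls in the class [15, 20): L = 15, F = 44, f = 22, h = 5.
Median ≈ 15 + ((51.5 − 44) / 22) × 5 = 16.7045

16.7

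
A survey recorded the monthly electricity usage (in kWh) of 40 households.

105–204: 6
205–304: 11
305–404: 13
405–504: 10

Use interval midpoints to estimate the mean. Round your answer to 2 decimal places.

322.00

Midpoints: 154.5, 254.5, 354.5, 454.5
Σfm = 6×154.5 + 11×254.5 + 13×354.5 + 10×454.5 = 12880
n = Σf = 40
Mean = 12880 / 40 = 322.0000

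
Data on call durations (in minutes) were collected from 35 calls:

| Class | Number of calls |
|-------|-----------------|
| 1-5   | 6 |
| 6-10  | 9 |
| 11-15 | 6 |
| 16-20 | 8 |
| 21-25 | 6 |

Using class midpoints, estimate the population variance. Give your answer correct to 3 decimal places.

Midpoints: 3, 8, 13, 18, 23
n = 35, Σfm = 450, mean = 12.8571
Σfm² = 7410
Σf(m − x̄)² = Σfm² − (Σfm)²/n = 7410 − 450²/35 = 1624.2857
Population variance = 1624.2857 / 35 = 46.4082

46.408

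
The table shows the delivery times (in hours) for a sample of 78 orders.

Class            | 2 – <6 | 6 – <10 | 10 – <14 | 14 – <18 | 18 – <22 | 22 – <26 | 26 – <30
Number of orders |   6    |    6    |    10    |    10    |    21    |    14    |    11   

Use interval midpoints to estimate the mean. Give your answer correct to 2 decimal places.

Midpoints: 4, 8, 12, 16, 20, 24, 28
Σfm = 6×4 + 6×8 + 10×12 + 10×16 + 21×20 + 14×24 + 11×28 = 1416
n = Σf = 78
Mean = 1416 / 78 = 18.1538

18.15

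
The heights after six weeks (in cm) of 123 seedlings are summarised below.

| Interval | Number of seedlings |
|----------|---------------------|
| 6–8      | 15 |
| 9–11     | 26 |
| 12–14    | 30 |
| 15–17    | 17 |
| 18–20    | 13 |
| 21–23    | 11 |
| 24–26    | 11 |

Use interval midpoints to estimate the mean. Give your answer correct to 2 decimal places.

Midpoints: 7, 10, 13, 16, 19, 22, 25
Σfm = 15×7 + 26×10 + 30×13 + 17×16 + 13×19 + 11×22 + 11×25 = 1791
n = Σf = 123
Mean = 1791 / 123 = 14.5610

14.56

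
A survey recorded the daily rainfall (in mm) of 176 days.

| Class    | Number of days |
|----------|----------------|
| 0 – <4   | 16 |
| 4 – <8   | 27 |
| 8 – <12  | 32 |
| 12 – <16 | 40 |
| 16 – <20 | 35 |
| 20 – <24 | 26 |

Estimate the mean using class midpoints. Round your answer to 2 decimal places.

12.93

Midpoints: 2, 6, 10, 14, 18, 22
Σfm = 16×2 + 27×6 + 32×10 + 40×14 + 35×18 + 26×22 = 2276
n = Σf = 176
Mean = 2276 / 176 = 12.9318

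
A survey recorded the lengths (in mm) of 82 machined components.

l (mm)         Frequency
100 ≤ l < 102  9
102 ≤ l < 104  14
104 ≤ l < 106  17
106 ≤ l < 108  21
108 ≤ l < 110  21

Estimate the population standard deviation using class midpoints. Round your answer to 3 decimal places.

2.644

Midpoints: 101, 103, 105, 107, 109
n = 82, Σfm = 8672, mean = 105.7561
Σfm² = 917690
Σf(m − x̄)² = Σfm² − (Σfm)²/n = 917690 − 8672²/82 = 573.1220
Population variance = 573.1220 / 82 = 6.9893
Standard deviation = √6.9893 = 2.6437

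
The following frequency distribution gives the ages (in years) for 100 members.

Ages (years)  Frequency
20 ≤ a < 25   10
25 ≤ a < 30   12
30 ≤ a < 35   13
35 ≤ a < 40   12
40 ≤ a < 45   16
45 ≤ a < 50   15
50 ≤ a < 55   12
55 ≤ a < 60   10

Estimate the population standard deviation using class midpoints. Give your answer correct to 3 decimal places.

10.779

Midpoints: 22.5, 27.5, 32.5, 37.5, 42.5, 47.5, 52.5, 57.5
n = 100, Σfm = 4025, mean = 40.2500
Σfm² = 173625
Σf(m − x̄)² = Σfm² − (Σfm)²/n = 173625 − 4025²/100 = 11618.7500
Population variance = 11618.7500 / 100 = 116.1875
Standard deviation = √116.1875 = 10.7790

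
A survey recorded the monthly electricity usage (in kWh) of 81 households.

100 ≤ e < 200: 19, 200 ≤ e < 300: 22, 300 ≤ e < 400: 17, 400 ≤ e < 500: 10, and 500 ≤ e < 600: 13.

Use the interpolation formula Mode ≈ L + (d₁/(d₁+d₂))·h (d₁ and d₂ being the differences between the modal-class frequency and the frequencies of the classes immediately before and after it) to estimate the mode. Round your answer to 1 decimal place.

Modal class: 200 ≤ e < 300 (highest frequency 22).
d₁ = 22 − 19 = 3, d₂ = 22 − 17 = 5
Mode ≈ 200 + (3/(3+5)) × 100 = 200 + 37.5000 = 237.5000

237.5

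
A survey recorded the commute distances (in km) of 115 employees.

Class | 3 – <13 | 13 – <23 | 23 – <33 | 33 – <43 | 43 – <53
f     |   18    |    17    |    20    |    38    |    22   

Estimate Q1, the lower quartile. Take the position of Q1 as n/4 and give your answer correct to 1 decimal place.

Cumulative frequencies: 18, 35, 55, 93, 115
n = 115; position = n/4 = 28.75.
This falls in the class 13 – <23: L = 13, F = 18, f = 17, h = 10.
Lower quartile ≈ 13 + ((28.75 − 18) / 17) × 10 = 19.3235

19.3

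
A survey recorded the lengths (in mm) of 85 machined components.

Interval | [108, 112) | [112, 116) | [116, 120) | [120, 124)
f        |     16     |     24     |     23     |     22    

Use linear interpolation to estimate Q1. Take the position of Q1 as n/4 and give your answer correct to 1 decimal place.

Cumulative frequencies: 16, 40, 63, 85
n = 85; position = n/4 = 21.25.
This falls in the class [112, 116): L = 112, F = 16, f = 24, h = 4.
Lower quartile ≈ 112 + ((21.25 − 16) / 24) × 4 = 112.8750

112.9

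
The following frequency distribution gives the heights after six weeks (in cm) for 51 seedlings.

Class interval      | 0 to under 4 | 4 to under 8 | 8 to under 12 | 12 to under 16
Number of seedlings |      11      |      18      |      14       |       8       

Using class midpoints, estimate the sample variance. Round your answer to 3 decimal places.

15.975

Midpoints: 2, 6, 10, 14
n = 51, Σfm = 382, mean = 7.4902
Σfm² = 3660
Σf(m − x̄)² = Σfm² − (Σfm)²/n = 3660 − 382²/51 = 798.7451
Sample variance = 798.7451 / 50 = 15.9749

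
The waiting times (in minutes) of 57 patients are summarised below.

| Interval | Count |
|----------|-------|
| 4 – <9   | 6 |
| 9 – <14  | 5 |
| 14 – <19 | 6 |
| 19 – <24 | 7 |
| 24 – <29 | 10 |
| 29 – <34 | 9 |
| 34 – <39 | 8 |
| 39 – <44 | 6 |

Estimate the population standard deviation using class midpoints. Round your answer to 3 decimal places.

Midpoints: 6.5, 11.5, 16.5, 21.5, 26.5, 31.5, 36.5, 41.5
n = 57, Σfm = 1435.5, mean = 25.1842
Σfm² = 42728.25
Σf(m − x̄)² = Σfm² − (Σfm)²/n = 42728.25 − 1435.5²/57 = 6576.3158
Population variance = 6576.3158 / 57 = 115.3740
Standard deviation = √115.3740 = 10.7412

10.741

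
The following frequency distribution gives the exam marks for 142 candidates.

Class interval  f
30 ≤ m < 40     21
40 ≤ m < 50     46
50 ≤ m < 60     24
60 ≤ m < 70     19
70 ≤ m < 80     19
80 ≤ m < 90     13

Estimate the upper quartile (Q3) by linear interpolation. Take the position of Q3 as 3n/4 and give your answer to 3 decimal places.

Cumulative frequencies: 21, 67, 91, 110, 129, 142
n = 142; position = 3n/4 = 106.5.
This falls in the class 60 ≤ m < 70: L = 60, F = 91, f = 19, h = 10.
Upper quartile ≈ 60 + ((106.5 − 91) / 19) × 10 = 68.1579

68.158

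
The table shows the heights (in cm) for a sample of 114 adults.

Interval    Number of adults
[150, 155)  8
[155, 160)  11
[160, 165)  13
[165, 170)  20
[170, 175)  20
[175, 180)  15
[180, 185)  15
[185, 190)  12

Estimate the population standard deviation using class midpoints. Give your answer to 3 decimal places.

10.197

Midpoints: 152.5, 157.5, 162.5, 167.5, 172.5, 177.5, 182.5, 187.5
n = 114, Σfm = 19515, mean = 171.1842
Σfm² = 3352512.5
Σf(m − x̄)² = Σfm² − (Σfm)²/n = 3352512.5 − 19515²/114 = 11852.6316
Population variance = 11852.6316 / 114 = 103.9705
Standard deviation = √103.9705 = 10.1966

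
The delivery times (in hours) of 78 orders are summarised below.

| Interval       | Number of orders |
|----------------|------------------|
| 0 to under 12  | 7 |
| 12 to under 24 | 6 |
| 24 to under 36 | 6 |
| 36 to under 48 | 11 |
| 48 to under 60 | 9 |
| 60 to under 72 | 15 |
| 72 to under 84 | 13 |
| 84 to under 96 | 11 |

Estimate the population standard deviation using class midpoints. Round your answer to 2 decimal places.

Midpoints: 6, 18, 30, 42, 54, 66, 78, 90
n = 78, Σfm = 4272, mean = 54.7692
Σfm² = 286776
Σf(m − x̄)² = Σfm² − (Σfm)²/n = 286776 − 4272²/78 = 52801.8462
Population variance = 52801.8462 / 78 = 676.9467
Standard deviation = √676.9467 = 26.0182

26.02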